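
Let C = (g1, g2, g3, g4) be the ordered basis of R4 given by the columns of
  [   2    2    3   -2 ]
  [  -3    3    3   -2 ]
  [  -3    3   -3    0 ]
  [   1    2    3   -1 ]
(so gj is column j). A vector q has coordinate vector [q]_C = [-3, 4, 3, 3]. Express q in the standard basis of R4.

[5, 24, 12, 11]

By definition q = -3g1 + 4g2 + 3g3 + 3g4.
Summing componentwise gives [5, 24, 12, 11].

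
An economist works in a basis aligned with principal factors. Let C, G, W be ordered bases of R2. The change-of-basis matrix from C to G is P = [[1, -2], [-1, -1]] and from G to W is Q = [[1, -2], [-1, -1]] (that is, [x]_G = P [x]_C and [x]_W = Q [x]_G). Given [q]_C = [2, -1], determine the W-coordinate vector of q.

First [q]_G = P [q]_C = [4, -1].
Then [q]_W = Q [q]_G = [6, -3].

[6, -3]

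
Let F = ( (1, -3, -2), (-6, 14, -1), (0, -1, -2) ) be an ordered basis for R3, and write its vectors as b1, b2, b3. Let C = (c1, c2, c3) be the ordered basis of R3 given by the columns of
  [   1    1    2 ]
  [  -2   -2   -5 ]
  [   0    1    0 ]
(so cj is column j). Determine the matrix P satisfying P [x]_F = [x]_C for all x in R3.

Column j of P is [bj]_C, since P maps F-coordinates to C-coordinates.
Expressing b1 in C: b1 = c1 - 2c2 + c3, so column 1 of P is (1, -2, 1).
Doing the same for each bj gives P = [[1, -1, 0], [-2, -1, -2], [1, -2, 1]].

[[1, -1, 0], [-2, -1, -2], [1, -2, 1]]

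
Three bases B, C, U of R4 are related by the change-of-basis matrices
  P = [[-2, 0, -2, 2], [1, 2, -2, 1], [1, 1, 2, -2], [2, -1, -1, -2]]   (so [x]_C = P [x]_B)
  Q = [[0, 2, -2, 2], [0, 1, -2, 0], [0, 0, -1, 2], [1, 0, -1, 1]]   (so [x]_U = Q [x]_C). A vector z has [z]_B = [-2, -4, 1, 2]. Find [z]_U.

Apply P to get C-coordinates [6, -10, -8, -5], then Q to get U-coordinates.
The result is [z]_U = [-14, 6, -2, 9].

[-14, 6, -2, 9]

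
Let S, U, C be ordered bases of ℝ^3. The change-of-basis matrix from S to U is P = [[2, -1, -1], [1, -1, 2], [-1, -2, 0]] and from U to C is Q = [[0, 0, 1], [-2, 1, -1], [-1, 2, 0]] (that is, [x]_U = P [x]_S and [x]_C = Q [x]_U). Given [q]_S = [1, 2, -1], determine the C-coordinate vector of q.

[-5, 0, -7]

First [q]_U = P [q]_S = [1, -3, -5].
Then [q]_C = Q [q]_U = [-5, 0, -7].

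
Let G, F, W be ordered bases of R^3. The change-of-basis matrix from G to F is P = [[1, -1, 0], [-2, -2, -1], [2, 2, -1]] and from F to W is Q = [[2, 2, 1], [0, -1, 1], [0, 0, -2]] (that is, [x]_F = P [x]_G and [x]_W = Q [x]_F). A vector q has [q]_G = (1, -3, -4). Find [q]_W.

First [q]_F = P [q]_G = (4, 8, 0).
Then [q]_W = Q [q]_F = (24, -8, 0).

(24, -8, 0)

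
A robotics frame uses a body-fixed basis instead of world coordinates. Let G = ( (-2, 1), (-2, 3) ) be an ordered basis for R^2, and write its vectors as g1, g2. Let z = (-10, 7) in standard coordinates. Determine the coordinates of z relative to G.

[z]_G is the unique c with M c = z, where M has columns g1, g2.
System: -2c_1 - 2c_2 = -10, c_1 + 3c_2 = 7; solving gives c_1 = 4, c_2 = 1.
Check: 4g1 + g2 = (-10, 7).

(4, 1)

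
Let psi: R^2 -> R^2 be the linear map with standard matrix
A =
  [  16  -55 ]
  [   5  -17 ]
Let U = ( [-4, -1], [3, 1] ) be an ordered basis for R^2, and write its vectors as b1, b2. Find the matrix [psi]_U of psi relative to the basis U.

[[0, 1], [-3, -1]]

The j-th column of [psi]_U is [psi(bj)]_U.
psi(b1) = A b1 = [-9, -3] = 0·b1 - 3b2, so column 1 is [0, -3].
Repeating for b2 and assembling the columns gives [[0, 1], [-3, -1]].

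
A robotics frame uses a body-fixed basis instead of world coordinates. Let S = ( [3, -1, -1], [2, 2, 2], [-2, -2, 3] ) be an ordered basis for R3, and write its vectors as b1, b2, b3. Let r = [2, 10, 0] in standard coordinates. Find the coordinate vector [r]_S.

[-2, 2, -2]

Write r = c_1 b1 + ... + c_3 b3 and solve for the c_i.
Solving this 3x3 system gives c = (-2, 2, -2).
Check: -2b1 + 2b2 - 2b3 = [2, 10, 0].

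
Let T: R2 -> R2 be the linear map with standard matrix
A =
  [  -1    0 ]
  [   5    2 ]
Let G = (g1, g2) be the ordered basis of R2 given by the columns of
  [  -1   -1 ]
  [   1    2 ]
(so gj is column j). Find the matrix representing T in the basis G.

[[1, -1], [-2, 0]]

The j-th column of [T]_G is [T(gj)]_G.
T(g1) = A g1 = <1, -3> = g1 - 2g2, so column 1 is <1, -2>.
Repeating for g2 and assembling the columns gives [[1, -1], [-2, 0]].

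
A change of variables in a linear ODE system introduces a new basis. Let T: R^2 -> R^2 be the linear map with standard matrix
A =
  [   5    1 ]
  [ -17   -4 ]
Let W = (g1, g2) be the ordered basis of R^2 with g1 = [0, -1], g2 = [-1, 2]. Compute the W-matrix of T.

With P the matrix whose columns are g1, g2, [T]_W = P^(-1) A P.
Column by column: T(g1) = A g1 = [-1, 4]; its W-coordinates [-2, 1] give column 1.
Continuing for each basis vector yields [T]_W = [[-2, -3], [1, 3]].

[[-2, -3], [1, 3]]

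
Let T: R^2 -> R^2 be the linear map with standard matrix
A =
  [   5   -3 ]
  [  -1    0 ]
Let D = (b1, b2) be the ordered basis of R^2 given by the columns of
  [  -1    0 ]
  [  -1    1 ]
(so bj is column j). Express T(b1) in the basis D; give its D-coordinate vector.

(2, 3)

Compute T(b1) = A b1 = (-2, 1) in standard coordinates.
Then write this in D-coordinates: solve for y in y_1 b1 + y_2 b2 = (-2, 1).
This gives y = (2, 3), which is column 1 of [T]_D.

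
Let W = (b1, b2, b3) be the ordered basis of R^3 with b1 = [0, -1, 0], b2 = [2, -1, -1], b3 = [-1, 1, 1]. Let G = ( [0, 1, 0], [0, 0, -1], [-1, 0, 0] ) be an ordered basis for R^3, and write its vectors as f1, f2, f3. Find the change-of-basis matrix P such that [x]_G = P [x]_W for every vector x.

[[-1, -1, 1], [0, 1, -1], [0, -2, 1]]

Column j of P is [bj]_G, since P maps W-coordinates to G-coordinates.
Expressing b1 in G: b1 = -f1 + 0·f2 + 0·f3, so column 1 of P is [-1, 0, 0].
Doing the same for each bj gives P = [[-1, -1, 1], [0, 1, -1], [0, -2, 1]].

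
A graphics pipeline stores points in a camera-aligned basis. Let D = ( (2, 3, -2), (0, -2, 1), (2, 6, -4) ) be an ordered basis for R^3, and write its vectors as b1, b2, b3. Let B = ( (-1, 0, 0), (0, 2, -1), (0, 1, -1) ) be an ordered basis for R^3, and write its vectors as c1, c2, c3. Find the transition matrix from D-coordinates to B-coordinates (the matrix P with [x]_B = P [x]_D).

Take x = bj: its D-coordinates are the j-th standard unit vector, so P e_j — column j of P — equals [bj]_B.
b1 = -2c1 + c2 + c3, giving column 1 = (-2, 1, 1); repeating for each j gives P = [[-2, 0, -2], [1, -1, 2], [1, 0, 2]].

[[-2, 0, -2], [1, -1, 2], [1, 0, 2]]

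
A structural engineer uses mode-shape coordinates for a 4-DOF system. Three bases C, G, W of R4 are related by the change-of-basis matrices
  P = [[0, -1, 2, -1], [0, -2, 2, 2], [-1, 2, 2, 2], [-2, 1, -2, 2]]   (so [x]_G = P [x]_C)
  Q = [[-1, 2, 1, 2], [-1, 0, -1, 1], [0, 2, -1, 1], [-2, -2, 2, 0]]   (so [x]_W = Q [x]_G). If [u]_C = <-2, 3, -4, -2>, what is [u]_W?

<-9, 24, -21, 46>

First [u]_G = P [u]_C = <-9, -18, -4, 11>.
Then [u]_W = Q [u]_G = <-9, 24, -21, 46>.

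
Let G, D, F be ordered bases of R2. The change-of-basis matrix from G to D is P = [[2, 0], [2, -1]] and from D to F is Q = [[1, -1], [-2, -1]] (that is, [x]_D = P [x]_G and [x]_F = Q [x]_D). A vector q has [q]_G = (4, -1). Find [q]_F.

(-1, -25)

Apply P to get D-coordinates (8, 9), then Q to get F-coordinates.
The result is [q]_F = (-1, -25).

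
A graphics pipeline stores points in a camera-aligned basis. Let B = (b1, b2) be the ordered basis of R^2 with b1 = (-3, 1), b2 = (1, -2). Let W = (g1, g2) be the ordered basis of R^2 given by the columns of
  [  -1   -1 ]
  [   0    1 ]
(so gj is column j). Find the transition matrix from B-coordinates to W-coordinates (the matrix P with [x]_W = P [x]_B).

[[2, 1], [1, -2]]

Let M have columns bj and N have columns gj. Then for every x, N [x]_W = x = M [x]_B, so P = N^(-1) M.
Since det N = -1, N^(-1) has integer entries; multiplying gives P = [[2, 1], [1, -2]].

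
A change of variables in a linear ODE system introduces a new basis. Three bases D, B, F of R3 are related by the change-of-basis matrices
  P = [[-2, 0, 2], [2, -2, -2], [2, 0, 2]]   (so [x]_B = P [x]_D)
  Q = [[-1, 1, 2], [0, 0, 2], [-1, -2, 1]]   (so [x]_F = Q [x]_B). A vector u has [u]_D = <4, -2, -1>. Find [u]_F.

<36, 12, -12>

Apply P to get B-coordinates <-10, 14, 6>, then Q to get F-coordinates.
The result is [u]_F = <36, 12, -12>.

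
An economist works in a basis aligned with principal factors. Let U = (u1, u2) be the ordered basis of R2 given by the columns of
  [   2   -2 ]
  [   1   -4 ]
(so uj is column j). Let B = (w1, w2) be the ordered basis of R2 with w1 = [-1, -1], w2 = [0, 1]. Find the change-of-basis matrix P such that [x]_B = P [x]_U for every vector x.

Column j of P is [uj]_B, since P maps U-coordinates to B-coordinates.
Expressing u1 in B: u1 = -2w1 - w2, so column 1 of P is [-2, -1].
Doing the same for each uj gives P = [[-2, 2], [-1, -2]].

[[-2, 2], [-1, -2]]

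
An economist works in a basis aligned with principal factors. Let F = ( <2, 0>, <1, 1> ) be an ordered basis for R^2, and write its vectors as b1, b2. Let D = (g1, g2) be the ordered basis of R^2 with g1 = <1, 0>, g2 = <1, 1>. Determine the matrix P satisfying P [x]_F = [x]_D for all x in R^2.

Let M have columns bj and N have columns gj. Then for every x, N [x]_D = x = M [x]_F, so P = N^(-1) M.
Since det N = 1, N^(-1) has integer entries; multiplying gives P = [[2, 0], [0, 1]].

[[2, 0], [0, 1]]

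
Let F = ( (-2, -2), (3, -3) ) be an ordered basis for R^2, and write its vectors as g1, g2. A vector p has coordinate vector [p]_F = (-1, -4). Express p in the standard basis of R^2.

p = M [p]_F, where M has columns g1, g2.
Carrying out the matrix-vector product, p = (-10, 14).

(-10, 14)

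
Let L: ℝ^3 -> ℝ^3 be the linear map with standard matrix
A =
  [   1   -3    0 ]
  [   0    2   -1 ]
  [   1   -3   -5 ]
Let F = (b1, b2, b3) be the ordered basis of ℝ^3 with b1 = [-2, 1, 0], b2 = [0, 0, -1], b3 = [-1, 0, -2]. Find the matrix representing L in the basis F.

With P the matrix whose columns are b1, ..., b3, [L]_F = P^(-1) A P.
Column by column: L(b1) = A b1 = [-5, 2, -5]; its F-coordinates [2, 3, 1] give column 1.
Continuing for each basis vector yields [L]_F = [[2, 1, 2], [3, -1, -3], [1, -2, -3]].

[[2, 1, 2], [3, -1, -3], [1, -2, -3]]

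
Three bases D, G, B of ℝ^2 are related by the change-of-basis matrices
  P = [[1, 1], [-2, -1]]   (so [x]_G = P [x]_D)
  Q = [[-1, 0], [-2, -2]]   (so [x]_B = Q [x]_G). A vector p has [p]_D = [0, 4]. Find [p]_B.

[-4, 0]

Composing the changes, [p]_B = Q P [p]_D.
Q P = [[-1, -1], [2, 0]]; applying this to [0, 4] gives [-4, 0].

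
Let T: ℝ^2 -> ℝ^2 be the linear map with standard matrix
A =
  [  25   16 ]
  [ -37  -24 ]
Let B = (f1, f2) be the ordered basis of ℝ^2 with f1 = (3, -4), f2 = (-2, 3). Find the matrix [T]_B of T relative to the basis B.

[[3, -2], [-1, -2]]

With P the matrix whose columns are f1, f2, [T]_B = P^(-1) A P.
Column by column: T(f1) = A f1 = (11, -15); its B-coordinates (3, -1) give column 1.
Continuing for each basis vector yields [T]_B = [[3, -2], [-1, -2]].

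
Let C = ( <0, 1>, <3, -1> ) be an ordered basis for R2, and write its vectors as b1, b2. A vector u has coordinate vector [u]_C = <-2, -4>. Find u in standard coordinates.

u = M [u]_C, where M has columns b1, b2.
Carrying out the matrix-vector product, u = <-12, 2>.

<-12, 2>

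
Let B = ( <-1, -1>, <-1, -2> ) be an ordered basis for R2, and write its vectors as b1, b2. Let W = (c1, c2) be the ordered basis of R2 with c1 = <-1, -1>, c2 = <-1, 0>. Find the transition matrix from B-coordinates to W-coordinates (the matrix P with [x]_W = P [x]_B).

Column j of P is [bj]_W, since P maps B-coordinates to W-coordinates.
Expressing b1 in W: b1 = c1 + 0·c2, so column 1 of P is <1, 0>.
Doing the same for each bj gives P = [[1, 2], [0, -1]].

[[1, 2], [0, -1]]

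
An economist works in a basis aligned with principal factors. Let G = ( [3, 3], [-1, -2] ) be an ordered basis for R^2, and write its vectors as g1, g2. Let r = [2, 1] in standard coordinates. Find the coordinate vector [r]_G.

[r]_G is the unique c with M c = r, where M has columns g1, g2.
System: 3c_1 - c_2 = 2, 3c_1 - 2c_2 = 1; solving gives c_1 = 1, c_2 = 1.
Check: g1 + g2 = [2, 1].

[1, 1]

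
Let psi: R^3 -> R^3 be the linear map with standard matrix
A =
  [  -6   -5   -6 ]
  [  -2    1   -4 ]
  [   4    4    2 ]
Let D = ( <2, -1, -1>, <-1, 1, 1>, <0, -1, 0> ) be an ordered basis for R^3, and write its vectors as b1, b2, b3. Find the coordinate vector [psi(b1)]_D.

<1, 3, 3>

Compute psi(b1) = A b1 = <-1, -1, 2> in standard coordinates.
Then write this in D-coordinates: solve for y in y_1 b1 + ... + y_3 b3 = <-1, -1, 2>.
This gives y = <1, 3, 3>, which is column 1 of [psi]_D.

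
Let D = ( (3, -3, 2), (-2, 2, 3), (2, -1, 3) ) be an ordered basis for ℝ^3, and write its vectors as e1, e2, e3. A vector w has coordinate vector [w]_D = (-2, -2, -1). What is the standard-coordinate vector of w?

(-4, 3, -13)

By definition w = -2e1 - 2e2 - e3.
Summing componentwise gives (-4, 3, -13).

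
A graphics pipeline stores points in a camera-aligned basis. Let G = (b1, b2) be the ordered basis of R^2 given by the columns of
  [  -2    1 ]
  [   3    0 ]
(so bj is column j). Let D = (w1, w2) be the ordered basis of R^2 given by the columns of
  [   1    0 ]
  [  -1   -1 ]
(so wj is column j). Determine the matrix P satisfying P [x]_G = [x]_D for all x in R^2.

[[-2, 1], [-1, -1]]

Take x = bj: its G-coordinates are the j-th standard unit vector, so P e_j — column j of P — equals [bj]_D.
b1 = -2w1 - w2, giving column 1 = (-2, -1); repeating for each j gives P = [[-2, 1], [-1, -1]].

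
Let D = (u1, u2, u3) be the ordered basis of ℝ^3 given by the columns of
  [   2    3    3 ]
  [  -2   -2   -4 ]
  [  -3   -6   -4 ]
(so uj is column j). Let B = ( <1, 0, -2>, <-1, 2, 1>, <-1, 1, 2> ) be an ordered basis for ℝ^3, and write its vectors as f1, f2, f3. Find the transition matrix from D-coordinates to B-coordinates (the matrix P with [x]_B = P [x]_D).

[[1, 1, 1], [-1, 0, -2], [0, -2, 0]]

Column j of P is [uj]_B, since P maps D-coordinates to B-coordinates.
Expressing u1 in B: u1 = f1 - f2 + 0·f3, so column 1 of P is <1, -1, 0>.
Doing the same for each uj gives P = [[1, 1, 1], [-1, 0, -2], [0, -2, 0]].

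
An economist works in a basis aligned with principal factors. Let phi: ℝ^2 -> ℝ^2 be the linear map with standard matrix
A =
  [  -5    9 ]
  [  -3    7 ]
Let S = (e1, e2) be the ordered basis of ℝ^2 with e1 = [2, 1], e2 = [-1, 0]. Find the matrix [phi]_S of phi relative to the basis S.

[[1, 3], [3, 1]]

With P the matrix whose columns are e1, e2, [phi]_S = P^(-1) A P.
Column by column: phi(e1) = A e1 = [-1, 1]; its S-coordinates [1, 3] give column 1.
Continuing for each basis vector yields [phi]_S = [[1, 3], [3, 1]].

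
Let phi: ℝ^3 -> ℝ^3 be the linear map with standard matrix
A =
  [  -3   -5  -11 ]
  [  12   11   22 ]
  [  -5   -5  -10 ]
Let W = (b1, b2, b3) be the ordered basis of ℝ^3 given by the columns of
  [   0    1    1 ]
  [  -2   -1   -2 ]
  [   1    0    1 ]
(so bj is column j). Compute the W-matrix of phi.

The j-th column of [phi]_W is [phi(bj)]_W.
phi(b1) = A b1 = [-1, 0, 0] = b1 + 0·b2 - b3, so column 1 is [1, 0, -1].
Repeating for b2, b3 and assembling the columns gives [[1, -3, -3], [0, -1, -2], [-1, 3, -2]].

[[1, -3, -3], [0, -1, -2], [-1, 3, -2]]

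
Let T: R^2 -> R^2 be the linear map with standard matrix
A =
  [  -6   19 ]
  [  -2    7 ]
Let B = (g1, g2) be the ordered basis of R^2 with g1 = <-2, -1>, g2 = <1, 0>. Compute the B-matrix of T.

Let P have columns g1, g2. Then [T]_B = P^(-1) A P.
Here det P = 1, so P^(-1) is integer; computing A P first and then P^(-1)(A P) gives [[3, 2], [-1, -2]].

[[3, 2], [-1, -2]]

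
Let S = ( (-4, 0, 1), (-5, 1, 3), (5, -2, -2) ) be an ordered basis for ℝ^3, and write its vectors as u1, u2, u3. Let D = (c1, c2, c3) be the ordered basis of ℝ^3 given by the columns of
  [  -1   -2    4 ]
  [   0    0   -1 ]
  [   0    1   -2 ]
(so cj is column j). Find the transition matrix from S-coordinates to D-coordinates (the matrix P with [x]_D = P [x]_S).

Let M have columns uj and N have columns cj. Then for every x, N [x]_D = x = M [x]_S, so P = N^(-1) M.
Since det N = -1, N^(-1) has integer entries; multiplying gives P = [[2, -1, -1], [1, 1, 2], [0, -1, 2]].

[[2, -1, -1], [1, 1, 2], [0, -1, 2]]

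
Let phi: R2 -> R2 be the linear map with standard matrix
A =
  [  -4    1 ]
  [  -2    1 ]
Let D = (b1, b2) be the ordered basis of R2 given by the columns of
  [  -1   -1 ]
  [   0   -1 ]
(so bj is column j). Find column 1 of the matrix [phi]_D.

[-2, -2]

Column 1 of [phi]_D is the D-coordinate vector of phi(b1).
In standard coordinates phi(b1) = A b1 = [4, 2].
Converting to D: [4, 2] = -2b1 - 2b2, so the coordinate vector is [-2, -2].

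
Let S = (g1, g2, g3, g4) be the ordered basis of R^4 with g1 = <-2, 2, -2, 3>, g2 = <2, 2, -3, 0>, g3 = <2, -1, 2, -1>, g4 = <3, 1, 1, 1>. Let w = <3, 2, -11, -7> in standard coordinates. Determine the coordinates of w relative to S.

We seek scalars with c_1 g1 + ... + c_4 g4 = w; equivalently solve M c = w where the columns of M are g1, ..., g4.
Solving this 4x4 system gives c = (-1, 4, 1, -3).
Check: -g1 + 4g2 + g3 - 3g4 = <3, 2, -11, -7>.

<-1, 4, 1, -3>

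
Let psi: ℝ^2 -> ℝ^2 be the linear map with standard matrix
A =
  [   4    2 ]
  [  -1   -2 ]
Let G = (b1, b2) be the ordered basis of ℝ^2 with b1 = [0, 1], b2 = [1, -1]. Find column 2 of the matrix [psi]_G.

Compute psi(b2) = A b2 = [2, 1] in standard coordinates.
Then write this in G-coordinates: solve for y in y_1 b1 + y_2 b2 = [2, 1].
This gives y = [3, 2], which is column 2 of [psi]_G.

[3, 2]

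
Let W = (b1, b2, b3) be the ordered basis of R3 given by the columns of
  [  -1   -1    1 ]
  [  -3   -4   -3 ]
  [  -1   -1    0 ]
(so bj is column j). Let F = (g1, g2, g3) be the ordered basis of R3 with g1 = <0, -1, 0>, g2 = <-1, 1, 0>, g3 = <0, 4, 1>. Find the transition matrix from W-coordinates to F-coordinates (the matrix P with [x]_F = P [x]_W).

[[0, 1, 2], [1, 1, -1], [-1, -1, 0]]

Take x = bj: its W-coordinates are the j-th standard unit vector, so P e_j — column j of P — equals [bj]_F.
b1 = 0·g1 + g2 - g3, giving column 1 = <0, 1, -1>; repeating for each j gives P = [[0, 1, 2], [1, 1, -1], [-1, -1, 0]].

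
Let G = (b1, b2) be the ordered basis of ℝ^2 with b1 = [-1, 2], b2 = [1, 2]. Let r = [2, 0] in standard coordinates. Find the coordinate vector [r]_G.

[-1, 1]

Write r = c_1 b1 + c_2 b2 and solve for the c_i.
System: -c_1 + c_2 = 2, 2c_1 + 2c_2 = 0; solving gives c_1 = -1, c_2 = 1.
Check: -b1 + b2 = [2, 0].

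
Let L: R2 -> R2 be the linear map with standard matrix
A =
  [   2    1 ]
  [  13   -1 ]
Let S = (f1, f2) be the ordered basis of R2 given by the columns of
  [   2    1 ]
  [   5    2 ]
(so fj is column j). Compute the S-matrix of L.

[[3, 3], [3, -2]]

The j-th column of [L]_S is [L(fj)]_S.
L(f1) = A f1 = <9, 21> = 3f1 + 3f2, so column 1 is <3, 3>.
Repeating for f2 and assembling the columns gives [[3, 3], [3, -2]].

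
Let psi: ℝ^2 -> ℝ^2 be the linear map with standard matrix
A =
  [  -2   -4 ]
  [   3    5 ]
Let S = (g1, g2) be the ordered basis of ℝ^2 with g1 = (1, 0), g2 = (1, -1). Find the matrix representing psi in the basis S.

[[1, 0], [-3, 2]]

With P the matrix whose columns are g1, g2, [psi]_S = P^(-1) A P.
Column by column: psi(g1) = A g1 = (-2, 3); its S-coordinates (1, -3) give column 1.
Continuing for each basis vector yields [psi]_S = [[1, 0], [-3, 2]].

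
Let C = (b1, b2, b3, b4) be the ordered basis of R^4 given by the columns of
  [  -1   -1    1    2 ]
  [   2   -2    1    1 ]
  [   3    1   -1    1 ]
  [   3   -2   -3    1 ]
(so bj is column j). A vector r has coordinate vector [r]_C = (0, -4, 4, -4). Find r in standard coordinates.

(0, 8, -12, -8)

The coordinates say r = 0·b1 - 4b2 + 4b3 - 4b4; adding the scaled basis vectors gives (0, 8, -12, -8).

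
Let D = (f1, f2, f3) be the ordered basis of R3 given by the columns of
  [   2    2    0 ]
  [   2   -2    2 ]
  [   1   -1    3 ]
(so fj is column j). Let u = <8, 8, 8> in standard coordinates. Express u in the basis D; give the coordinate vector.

We seek scalars with c_1 f1 + ... + c_3 f3 = u; equivalently solve M c = u where the columns of M are f1, ..., f3.
Gaussian elimination on [M | u] yields c = (3, 1, 2).
Check: 3f1 + f2 + 2f3 = <8, 8, 8>.

<3, 1, 2>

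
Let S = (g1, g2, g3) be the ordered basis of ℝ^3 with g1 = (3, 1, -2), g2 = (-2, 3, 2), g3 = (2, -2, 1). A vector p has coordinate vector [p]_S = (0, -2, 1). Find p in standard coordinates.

By definition p = 0·g1 - 2g2 + g3.
Summing componentwise gives (6, -8, -3).

(6, -8, -3)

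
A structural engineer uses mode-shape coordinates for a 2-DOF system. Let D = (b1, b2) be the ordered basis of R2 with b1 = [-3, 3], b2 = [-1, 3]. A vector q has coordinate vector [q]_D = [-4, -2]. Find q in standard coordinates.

[14, -18]

By definition q = -4b1 - 2b2.
Summing componentwise gives [14, -18].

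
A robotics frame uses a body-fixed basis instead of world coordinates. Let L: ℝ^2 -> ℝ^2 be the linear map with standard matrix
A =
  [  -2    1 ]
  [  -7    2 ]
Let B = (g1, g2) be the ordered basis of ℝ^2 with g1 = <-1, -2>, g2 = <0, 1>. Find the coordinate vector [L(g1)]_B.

Compute L(g1) = A g1 = <0, 3> in standard coordinates.
Then write this in B-coordinates: solve for y in y_1 g1 + y_2 g2 = <0, 3>.
This gives y = <0, 3>, which is column 1 of [L]_B.

<0, 3>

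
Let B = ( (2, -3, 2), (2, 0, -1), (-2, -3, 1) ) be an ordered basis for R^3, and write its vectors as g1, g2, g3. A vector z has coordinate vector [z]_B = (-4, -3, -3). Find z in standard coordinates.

(-8, 21, -8)

By definition z = -4g1 - 3g2 - 3g3.
Summing componentwise gives (-8, 21, -8).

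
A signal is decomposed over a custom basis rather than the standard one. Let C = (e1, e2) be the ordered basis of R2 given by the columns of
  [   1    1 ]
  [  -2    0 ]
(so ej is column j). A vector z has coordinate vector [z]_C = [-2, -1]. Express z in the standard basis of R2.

The coordinates say z = -2e1 - e2; adding the scaled basis vectors gives [-3, 4].

[-3, 4]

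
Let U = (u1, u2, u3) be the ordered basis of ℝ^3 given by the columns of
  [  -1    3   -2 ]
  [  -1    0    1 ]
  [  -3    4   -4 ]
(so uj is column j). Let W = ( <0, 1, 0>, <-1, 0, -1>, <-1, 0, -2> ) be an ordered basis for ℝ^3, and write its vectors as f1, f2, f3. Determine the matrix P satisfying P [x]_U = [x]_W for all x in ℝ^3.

Let M have columns uj and N have columns fj. Then for every x, N [x]_W = x = M [x]_U, so P = N^(-1) M.
Since det N = -1, N^(-1) has integer entries; multiplying gives P = [[-1, 0, 1], [-1, -2, 0], [2, -1, 2]].

[[-1, 0, 1], [-1, -2, 0], [2, -1, 2]]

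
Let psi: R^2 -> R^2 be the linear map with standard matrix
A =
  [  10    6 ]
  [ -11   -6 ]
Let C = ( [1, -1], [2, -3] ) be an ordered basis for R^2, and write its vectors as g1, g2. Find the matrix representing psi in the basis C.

[[2, -2], [1, 2]]

Let P have columns g1, g2. Then [psi]_C = P^(-1) A P.
Here det P = -1, so P^(-1) is integer; computing A P first and then P^(-1)(A P) gives [[2, -2], [1, 2]].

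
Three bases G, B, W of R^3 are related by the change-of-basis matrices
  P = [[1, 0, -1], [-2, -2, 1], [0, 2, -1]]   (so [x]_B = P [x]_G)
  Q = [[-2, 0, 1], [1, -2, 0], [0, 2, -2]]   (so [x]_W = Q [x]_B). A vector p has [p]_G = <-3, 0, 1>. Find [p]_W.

<7, -18, 16>

First [p]_B = P [p]_G = <-4, 7, -1>.
Then [p]_W = Q [p]_B = <7, -18, 16>.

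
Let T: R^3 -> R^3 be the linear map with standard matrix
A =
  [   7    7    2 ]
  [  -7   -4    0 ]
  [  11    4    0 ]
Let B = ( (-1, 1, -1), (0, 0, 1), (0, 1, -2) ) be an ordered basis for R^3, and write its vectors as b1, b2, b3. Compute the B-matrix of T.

Let P have columns b1, ..., b3. Then [T]_B = P^(-1) A P.
Here det P = 1, so P^(-1) is integer; computing A P first and then P^(-1)(A P) gives [[2, -2, -3], [-3, 2, -1], [1, 2, -1]].

[[2, -2, -3], [-3, 2, -1], [1, 2, -1]]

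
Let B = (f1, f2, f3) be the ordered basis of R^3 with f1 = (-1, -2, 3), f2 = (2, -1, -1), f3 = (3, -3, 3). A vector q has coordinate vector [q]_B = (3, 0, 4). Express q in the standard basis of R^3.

By definition q = 3f1 + 0·f2 + 4f3.
Summing componentwise gives (9, -18, 21).

(9, -18, 21)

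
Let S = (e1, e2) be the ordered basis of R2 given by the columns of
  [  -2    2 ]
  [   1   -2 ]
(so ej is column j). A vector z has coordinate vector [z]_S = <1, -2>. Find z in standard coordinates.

The coordinates say z = e1 - 2e2; adding the scaled basis vectors gives <-6, 5>.

<-6, 5>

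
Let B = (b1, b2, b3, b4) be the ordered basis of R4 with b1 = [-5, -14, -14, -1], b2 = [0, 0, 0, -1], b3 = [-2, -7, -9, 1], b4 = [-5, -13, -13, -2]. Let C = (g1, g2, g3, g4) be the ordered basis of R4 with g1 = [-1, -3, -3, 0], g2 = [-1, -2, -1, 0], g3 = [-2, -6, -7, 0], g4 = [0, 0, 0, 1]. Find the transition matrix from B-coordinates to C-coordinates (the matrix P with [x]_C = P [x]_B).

Let M have columns bj and N have columns gj. Then for every x, N [x]_C = x = M [x]_B, so P = N^(-1) M.
Since det N = 1, N^(-1) has integer entries; multiplying gives P = [[2, 0, 1, -1], [1, 0, -1, 2], [1, 0, 1, 2], [-1, -1, 1, -2]].

[[2, 0, 1, -1], [1, 0, -1, 2], [1, 0, 1, 2], [-1, -1, 1, -2]]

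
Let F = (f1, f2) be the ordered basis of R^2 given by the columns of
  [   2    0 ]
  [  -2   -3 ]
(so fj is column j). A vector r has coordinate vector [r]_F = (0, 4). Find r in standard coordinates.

r = M [r]_F, where M has columns f1, f2.
Carrying out the matrix-vector product, r = (0, -12).

(0, -12)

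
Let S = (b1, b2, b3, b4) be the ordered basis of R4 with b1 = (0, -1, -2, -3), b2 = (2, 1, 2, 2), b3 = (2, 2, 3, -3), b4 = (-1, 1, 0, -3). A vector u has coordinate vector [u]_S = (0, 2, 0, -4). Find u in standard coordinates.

The coordinates say u = 0·b1 + 2b2 + 0·b3 - 4b4; adding the scaled basis vectors gives (8, -2, 4, 16).

(8, -2, 4, 16)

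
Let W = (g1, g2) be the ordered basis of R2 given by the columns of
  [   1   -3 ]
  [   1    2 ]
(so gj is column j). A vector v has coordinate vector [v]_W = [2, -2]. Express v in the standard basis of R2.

[8, -2]

v = M [v]_W, where M has columns g1, g2.
Carrying out the matrix-vector product, v = [8, -2].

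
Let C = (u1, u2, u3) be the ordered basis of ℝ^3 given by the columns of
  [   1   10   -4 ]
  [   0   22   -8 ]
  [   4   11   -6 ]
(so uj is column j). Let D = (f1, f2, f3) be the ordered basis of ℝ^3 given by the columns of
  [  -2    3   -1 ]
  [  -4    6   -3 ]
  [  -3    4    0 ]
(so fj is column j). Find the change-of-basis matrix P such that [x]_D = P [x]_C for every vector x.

Let M have columns uj and N have columns fj. Then for every x, N [x]_D = x = M [x]_C, so P = N^(-1) M.
Since det N = 1, N^(-1) has integer entries; multiplying gives P = [[0, -1, 2], [1, 2, 0], [2, -2, 0]].

[[0, -1, 2], [1, 2, 0], [2, -2, 0]]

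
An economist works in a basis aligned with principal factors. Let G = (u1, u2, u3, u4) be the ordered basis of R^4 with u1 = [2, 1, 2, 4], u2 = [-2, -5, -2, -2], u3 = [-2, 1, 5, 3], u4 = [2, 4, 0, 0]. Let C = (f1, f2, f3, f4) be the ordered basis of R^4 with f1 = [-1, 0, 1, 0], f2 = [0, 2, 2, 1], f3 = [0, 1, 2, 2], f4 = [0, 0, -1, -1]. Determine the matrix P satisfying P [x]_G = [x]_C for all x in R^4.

[[-2, 2, 2, -2], [0, -2, 0, 2], [1, -1, 1, 0], [-2, -2, -1, 2]]

Take x = uj: its G-coordinates are the j-th standard unit vector, so P e_j — column j of P — equals [uj]_C.
u1 = -2f1 + 0·f2 + f3 - 2f4, giving column 1 = [-2, 0, 1, -2]; repeating for each j gives P = [[-2, 2, 2, -2], [0, -2, 0, 2], [1, -1, 1, 0], [-2, -2, -1, 2]].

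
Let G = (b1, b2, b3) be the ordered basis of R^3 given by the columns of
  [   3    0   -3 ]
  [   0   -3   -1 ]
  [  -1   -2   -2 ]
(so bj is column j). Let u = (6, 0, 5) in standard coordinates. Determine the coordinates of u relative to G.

(-1, 1, -3)

We seek scalars with c_1 b1 + ... + c_3 b3 = u; equivalently solve M c = u where the columns of M are b1, ..., b3.
Solving this 3x3 system gives c = (-1, 1, -3).
Check: -b1 + b2 - 3b3 = (6, 0, 5).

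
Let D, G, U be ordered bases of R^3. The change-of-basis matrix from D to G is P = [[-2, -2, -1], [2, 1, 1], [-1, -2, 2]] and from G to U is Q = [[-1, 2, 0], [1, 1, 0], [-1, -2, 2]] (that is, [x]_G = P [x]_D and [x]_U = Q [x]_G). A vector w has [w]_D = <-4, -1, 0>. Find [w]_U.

<-28, 1, 20>

First [w]_G = P [w]_D = <10, -9, 6>.
Then [w]_U = Q [w]_G = <-28, 1, 20>.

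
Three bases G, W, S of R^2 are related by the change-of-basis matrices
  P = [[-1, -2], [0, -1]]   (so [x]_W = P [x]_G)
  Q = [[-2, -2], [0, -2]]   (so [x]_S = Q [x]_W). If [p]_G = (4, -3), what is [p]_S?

Composing the changes, [p]_S = Q P [p]_G.
Q P = [[2, 6], [0, 2]]; applying this to (4, -3) gives (-10, -6).

(-10, -6)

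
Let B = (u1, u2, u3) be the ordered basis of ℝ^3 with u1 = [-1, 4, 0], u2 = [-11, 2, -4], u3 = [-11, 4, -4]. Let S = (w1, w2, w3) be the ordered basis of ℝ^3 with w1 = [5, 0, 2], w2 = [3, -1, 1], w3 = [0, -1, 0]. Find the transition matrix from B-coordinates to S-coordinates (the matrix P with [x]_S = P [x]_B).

Take x = uj: its B-coordinates are the j-th standard unit vector, so P e_j — column j of P — equals [uj]_S.
u1 = w1 - 2w2 - 2w3, giving column 1 = [1, -2, -2]; repeating for each j gives P = [[1, -1, -1], [-2, -2, -2], [-2, 0, -2]].

[[1, -1, -1], [-2, -2, -2], [-2, 0, -2]]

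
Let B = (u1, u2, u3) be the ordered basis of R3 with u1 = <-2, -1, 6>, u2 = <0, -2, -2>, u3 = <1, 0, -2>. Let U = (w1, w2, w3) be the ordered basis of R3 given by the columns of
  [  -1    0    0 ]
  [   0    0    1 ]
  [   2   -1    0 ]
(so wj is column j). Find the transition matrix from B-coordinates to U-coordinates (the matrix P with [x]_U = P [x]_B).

[[2, 0, -1], [-2, 2, 0], [-1, -2, 0]]

Take x = uj: its B-coordinates are the j-th standard unit vector, so P e_j — column j of P — equals [uj]_U.
u1 = 2w1 - 2w2 - w3, giving column 1 = <2, -2, -1>; repeating for each j gives P = [[2, 0, -1], [-2, 2, 0], [-1, -2, 0]].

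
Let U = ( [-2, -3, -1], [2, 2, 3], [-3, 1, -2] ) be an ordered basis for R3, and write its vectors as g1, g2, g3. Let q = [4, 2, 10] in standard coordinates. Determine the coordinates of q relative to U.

[2, 4, 0]

[q]_U is the unique c with M c = q, where M has columns g1, ..., g3.
Gaussian elimination on [M | q] yields c = (2, 4, 0).
Check: 2g1 + 4g2 + 0·g3 = [4, 2, 10].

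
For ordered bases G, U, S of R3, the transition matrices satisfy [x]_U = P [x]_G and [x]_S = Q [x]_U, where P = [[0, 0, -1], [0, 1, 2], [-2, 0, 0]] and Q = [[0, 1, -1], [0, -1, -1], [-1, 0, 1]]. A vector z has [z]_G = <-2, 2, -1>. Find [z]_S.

Apply P to get U-coordinates <1, 0, 4>, then Q to get S-coordinates.
The result is [z]_S = <-4, -4, 3>.

<-4, -4, 3>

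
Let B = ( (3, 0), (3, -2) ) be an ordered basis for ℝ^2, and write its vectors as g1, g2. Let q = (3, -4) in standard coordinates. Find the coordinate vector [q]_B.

(-1, 2)

[q]_B is the unique c with M c = q, where M has columns g1, g2.
System: 3c_1 + 3c_2 = 3, 0c_1 - 2c_2 = -4; solving gives c_1 = -1, c_2 = 2.
Check: -g1 + 2g2 = (3, -4).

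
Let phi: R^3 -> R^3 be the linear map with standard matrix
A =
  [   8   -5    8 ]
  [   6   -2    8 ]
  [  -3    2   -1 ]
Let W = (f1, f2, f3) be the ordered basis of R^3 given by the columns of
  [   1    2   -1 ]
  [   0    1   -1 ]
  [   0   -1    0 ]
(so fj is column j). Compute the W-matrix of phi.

Let P have columns f1, ..., f3. Then [phi]_W = P^(-1) A P.
Here det P = -1, so P^(-1) is integer; computing A P first and then P^(-1)(A P) gives [[-1, -2, 2], [3, 3, -1], [-3, 1, 3]].

[[-1, -2, 2], [3, 3, -1], [-3, 1, 3]]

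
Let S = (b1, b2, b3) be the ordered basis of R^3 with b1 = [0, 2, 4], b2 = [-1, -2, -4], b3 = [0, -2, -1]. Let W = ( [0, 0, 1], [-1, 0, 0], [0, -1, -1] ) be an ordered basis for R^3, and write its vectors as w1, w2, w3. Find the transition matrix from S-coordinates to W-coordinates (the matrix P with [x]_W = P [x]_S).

[[2, -2, 1], [0, 1, 0], [-2, 2, 2]]

Take x = bj: its S-coordinates are the j-th standard unit vector, so P e_j — column j of P — equals [bj]_W.
b1 = 2w1 + 0·w2 - 2w3, giving column 1 = [2, 0, -2]; repeating for each j gives P = [[2, -2, 1], [0, 1, 0], [-2, 2, 2]].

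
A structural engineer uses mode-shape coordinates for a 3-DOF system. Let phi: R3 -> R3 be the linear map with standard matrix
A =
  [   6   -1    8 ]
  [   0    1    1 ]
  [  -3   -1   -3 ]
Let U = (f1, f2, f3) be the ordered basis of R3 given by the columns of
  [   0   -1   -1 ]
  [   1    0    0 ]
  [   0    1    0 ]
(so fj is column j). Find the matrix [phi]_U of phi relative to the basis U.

[[1, 1, 0], [-1, 0, 3], [2, -2, 3]]

Let P have columns f1, ..., f3. Then [phi]_U = P^(-1) A P.
Here det P = -1, so P^(-1) is integer; computing A P first and then P^(-1)(A P) gives [[1, 1, 0], [-1, 0, 3], [2, -2, 3]].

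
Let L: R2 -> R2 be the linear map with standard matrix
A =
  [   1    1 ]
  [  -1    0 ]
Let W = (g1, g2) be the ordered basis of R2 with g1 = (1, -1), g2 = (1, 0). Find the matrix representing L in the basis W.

[[1, 1], [-1, 0]]

With P the matrix whose columns are g1, g2, [L]_W = P^(-1) A P.
Column by column: L(g1) = A g1 = (0, -1); its W-coordinates (1, -1) give column 1.
Continuing for each basis vector yields [L]_W = [[1, 1], [-1, 0]].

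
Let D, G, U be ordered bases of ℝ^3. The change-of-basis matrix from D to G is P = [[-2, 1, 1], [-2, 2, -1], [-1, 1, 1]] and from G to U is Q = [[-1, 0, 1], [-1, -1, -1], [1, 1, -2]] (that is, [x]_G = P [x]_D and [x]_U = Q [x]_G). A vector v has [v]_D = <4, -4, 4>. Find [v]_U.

<4, 32, -20>

Apply P to get G-coordinates <-8, -20, -4>, then Q to get U-coordinates.
The result is [v]_U = <4, 32, -20>.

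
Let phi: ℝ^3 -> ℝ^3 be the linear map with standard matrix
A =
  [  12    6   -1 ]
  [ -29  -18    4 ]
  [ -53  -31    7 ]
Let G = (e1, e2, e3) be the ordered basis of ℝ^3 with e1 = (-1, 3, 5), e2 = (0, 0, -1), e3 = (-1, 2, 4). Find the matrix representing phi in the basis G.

[[-3, -2, 1], [-2, 1, -2], [2, 1, 3]]

The j-th column of [phi]_G is [phi(ej)]_G.
phi(e1) = A e1 = (1, -5, -5) = -3e1 - 2e2 + 2e3, so column 1 is (-3, -2, 2).
Repeating for e2, e3 and assembling the columns gives [[-3, -2, 1], [-2, 1, -2], [2, 1, 3]].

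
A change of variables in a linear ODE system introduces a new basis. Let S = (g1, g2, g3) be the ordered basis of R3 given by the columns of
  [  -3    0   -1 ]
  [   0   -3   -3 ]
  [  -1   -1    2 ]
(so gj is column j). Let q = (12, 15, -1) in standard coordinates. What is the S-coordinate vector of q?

We seek scalars with c_1 g1 + ... + c_3 g3 = q; equivalently solve M c = q where the columns of M are g1, ..., g3.
Solving this 3x3 system gives c = (-3, -2, -3).
Check: -3g1 - 2g2 - 3g3 = (12, 15, -1).

(-3, -2, -3)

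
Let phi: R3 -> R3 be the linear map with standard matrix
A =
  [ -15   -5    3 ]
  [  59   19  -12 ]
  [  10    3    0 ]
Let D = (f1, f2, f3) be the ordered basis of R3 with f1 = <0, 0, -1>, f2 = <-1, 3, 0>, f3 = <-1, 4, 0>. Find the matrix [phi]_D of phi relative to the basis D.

[[0, 1, -2], [0, 2, 3], [3, -2, 2]]

Let P have columns f1, ..., f3. Then [phi]_D = P^(-1) A P.
Here det P = 1, so P^(-1) is integer; computing A P first and then P^(-1)(A P) gives [[0, 1, -2], [0, 2, 3], [3, -2, 2]].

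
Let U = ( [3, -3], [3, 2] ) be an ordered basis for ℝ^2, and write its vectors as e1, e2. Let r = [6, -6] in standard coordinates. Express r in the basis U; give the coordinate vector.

[r]_U is the unique c with M c = r, where M has columns e1, e2.
System: 3c_1 + 3c_2 = 6, -3c_1 + 2c_2 = -6; solving gives c_1 = 2, c_2 = 0.
Check: 2e1 + 0·e2 = [6, -6].

[2, 0]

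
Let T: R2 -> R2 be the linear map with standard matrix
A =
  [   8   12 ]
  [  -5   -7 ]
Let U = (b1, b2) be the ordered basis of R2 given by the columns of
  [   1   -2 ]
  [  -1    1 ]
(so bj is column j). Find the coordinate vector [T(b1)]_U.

[0, 2]

Column 1 of [T]_U is the U-coordinate vector of T(b1).
In standard coordinates T(b1) = A b1 = [-4, 2].
Converting to U: [-4, 2] = 0·b1 + 2b2, so the coordinate vector is [0, 2].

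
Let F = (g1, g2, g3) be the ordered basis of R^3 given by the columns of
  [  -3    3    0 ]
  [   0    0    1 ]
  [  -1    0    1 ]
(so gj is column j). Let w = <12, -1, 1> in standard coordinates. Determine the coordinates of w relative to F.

<-2, 2, -1>

Write w = c_1 g1 + ... + c_3 g3 and solve for the c_i.
Row-reducing the augmented matrix [M | w] gives c = (-2, 2, -1).
Check: -2g1 + 2g2 - g3 = <12, -1, 1>.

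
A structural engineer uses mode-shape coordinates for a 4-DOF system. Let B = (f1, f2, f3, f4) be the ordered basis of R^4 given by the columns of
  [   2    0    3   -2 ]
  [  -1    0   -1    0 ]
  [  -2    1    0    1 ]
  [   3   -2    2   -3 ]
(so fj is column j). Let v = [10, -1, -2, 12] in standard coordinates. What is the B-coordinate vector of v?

Write v = c_1 f1 + ... + c_4 f4 and solve for the c_i.
Solving this 4x4 system gives c = (-1, -1, 2, -3).
Check: -f1 - f2 + 2f3 - 3f4 = [10, -1, -2, 12].

[-1, -1, 2, -3]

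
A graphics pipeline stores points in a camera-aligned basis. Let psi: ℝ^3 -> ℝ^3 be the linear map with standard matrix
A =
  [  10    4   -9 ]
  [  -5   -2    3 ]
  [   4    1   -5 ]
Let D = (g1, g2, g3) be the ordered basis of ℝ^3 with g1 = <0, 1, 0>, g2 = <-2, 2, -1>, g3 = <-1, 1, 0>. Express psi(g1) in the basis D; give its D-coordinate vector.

<2, -1, -2>

Compute psi(g1) = A g1 = <4, -2, 1> in standard coordinates.
Then write this in D-coordinates: solve for y in y_1 g1 + ... + y_3 g3 = <4, -2, 1>.
This gives y = <2, -1, -2>, which is column 1 of [psi]_D.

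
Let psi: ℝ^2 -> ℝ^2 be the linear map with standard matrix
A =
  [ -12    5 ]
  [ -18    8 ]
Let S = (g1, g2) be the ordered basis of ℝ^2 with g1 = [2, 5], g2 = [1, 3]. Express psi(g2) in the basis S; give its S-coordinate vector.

[3, -3]

Compute psi(g2) = A g2 = [3, 6] in standard coordinates.
Then write this in S-coordinates: solve for y in y_1 g1 + y_2 g2 = [3, 6].
This gives y = [3, -3], which is column 2 of [psi]_S.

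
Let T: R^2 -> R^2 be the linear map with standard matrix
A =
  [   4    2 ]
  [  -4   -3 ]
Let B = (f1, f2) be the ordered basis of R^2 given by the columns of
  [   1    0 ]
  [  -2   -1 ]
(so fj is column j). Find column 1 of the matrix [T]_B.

Compute T(f1) = A f1 = <0, 2> in standard coordinates.
Then write this in B-coordinates: solve for y in y_1 f1 + y_2 f2 = <0, 2>.
This gives y = <0, -2>, which is column 1 of [T]_B.

<0, -2>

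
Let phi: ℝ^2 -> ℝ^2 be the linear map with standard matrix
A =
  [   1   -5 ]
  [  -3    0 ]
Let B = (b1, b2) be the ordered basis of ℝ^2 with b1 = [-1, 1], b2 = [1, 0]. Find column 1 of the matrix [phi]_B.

[3, -3]

Column 1 of [phi]_B is the B-coordinate vector of phi(b1).
In standard coordinates phi(b1) = A b1 = [-6, 3].
Converting to B: [-6, 3] = 3b1 - 3b2, so the coordinate vector is [3, -3].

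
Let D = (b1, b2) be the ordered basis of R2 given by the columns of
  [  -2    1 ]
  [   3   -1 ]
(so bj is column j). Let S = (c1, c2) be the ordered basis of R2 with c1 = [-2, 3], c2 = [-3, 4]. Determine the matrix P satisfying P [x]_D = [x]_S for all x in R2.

[[1, 1], [0, -1]]

Column j of P is [bj]_S, since P maps D-coordinates to S-coordinates.
Expressing b1 in S: b1 = c1 + 0·c2, so column 1 of P is [1, 0].
Doing the same for each bj gives P = [[1, 1], [0, -1]].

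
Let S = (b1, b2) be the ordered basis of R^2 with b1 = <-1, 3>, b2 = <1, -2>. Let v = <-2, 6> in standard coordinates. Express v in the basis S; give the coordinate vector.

<2, 0>

We seek scalars with c_1 b1 + c_2 b2 = v; equivalently solve M c = v where the columns of M are b1, b2.
System: -c_1 + c_2 = -2, 3c_1 - 2c_2 = 6; solving gives c_1 = 2, c_2 = 0.
Check: 2b1 + 0·b2 = <-2, 6>.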